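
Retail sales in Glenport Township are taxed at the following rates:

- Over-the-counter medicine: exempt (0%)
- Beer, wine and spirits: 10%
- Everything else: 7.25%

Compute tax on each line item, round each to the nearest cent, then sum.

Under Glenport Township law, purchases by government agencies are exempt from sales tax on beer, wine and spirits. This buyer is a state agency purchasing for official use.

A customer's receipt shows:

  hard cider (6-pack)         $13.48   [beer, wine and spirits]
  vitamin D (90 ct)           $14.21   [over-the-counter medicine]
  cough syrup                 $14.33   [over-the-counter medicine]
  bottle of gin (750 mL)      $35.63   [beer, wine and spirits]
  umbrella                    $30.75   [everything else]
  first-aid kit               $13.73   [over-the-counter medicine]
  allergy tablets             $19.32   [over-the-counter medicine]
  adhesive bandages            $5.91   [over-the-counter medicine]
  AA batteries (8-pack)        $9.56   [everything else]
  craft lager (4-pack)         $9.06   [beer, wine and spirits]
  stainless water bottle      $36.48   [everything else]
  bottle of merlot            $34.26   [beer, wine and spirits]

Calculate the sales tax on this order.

Hard cider (6-pack) $13.48: beer, wine and spirits, buyer-exempt → 0% → $0.00
Vitamin D (90 ct) $14.21: over-the-counter medicine → 0% → $0.00
Cough syrup $14.33: over-the-counter medicine → 0% → $0.00
Bottle of gin (750 mL) $35.63: beer, wine and spirits, buyer-exempt → 0% → $0.00
Umbrella $30.75: everything else → 7.25% → $2.23
First-aid kit $13.73: over-the-counter medicine → 0% → $0.00
Allergy tablets $19.32: over-the-counter medicine → 0% → $0.00
Adhesive bandages $5.91: over-the-counter medicine → 0% → $0.00
AA batteries (8-pack) $9.56: everything else → 7.25% → $0.69
Craft lager (4-pack) $9.06: beer, wine and spirits, buyer-exempt → 0% → $0.00
Stainless water bottle $36.48: everything else → 7.25% → $2.64
Bottle of merlot $34.26: beer, wine and spirits, buyer-exempt → 0% → $0.00
Total tax = $2.23 + $0.69 + $2.64 = $5.56

$5.56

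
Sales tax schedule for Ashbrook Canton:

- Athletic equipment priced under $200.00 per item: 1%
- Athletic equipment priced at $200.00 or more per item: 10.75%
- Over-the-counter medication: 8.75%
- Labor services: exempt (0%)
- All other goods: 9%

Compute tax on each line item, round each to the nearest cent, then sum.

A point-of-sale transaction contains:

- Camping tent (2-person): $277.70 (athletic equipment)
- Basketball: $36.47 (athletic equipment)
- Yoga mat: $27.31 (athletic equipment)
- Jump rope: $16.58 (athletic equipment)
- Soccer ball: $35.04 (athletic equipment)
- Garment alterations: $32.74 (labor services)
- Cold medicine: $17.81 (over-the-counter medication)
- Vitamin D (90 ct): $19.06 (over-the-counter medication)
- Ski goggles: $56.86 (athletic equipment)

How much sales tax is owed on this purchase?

$34.80

Camping tent (2-person) $277.70: athletic equipment, $200.00 or more → 10.75% → $29.85
Basketball $36.47: athletic equipment, under $200.00 → 1% → $0.36
Yoga mat $27.31: athletic equipment, under $200.00 → 1% → $0.27
Jump rope $16.58: athletic equipment, under $200.00 → 1% → $0.17
Soccer ball $35.04: athletic equipment, under $200.00 → 1% → $0.35
Garment alterations $32.74: labor services → 0% → $0.00
Cold medicine $17.81: over-the-counter medication → 8.75% → $1.56
Vitamin D (90 ct) $19.06: over-the-counter medication → 8.75% → $1.67
Ski goggles $56.86: athletic equipment, under $200.00 → 1% → $0.57
Total tax = $29.85 + $0.36 + $0.27 + $0.17 + $0.35 + $1.56 + $1.67 + $0.57 = $34.80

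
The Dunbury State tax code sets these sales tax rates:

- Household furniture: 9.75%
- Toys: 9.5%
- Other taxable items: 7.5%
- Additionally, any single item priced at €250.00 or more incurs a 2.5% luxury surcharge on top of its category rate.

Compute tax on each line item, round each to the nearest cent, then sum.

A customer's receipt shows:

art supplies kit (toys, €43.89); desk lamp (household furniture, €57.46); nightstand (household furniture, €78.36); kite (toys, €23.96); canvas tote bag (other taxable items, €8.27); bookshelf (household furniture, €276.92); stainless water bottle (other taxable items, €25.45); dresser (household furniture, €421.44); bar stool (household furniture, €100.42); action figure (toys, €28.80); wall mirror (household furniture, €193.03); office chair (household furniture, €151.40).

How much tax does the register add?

Art supplies kit €43.89: toys → 9.5% → €4.17
Desk lamp €57.46: household furniture → 9.75% → €5.60
Nightstand €78.36: household furniture → 9.75% → €7.64
Kite €23.96: toys → 9.5% → €2.28
Canvas tote bag €8.27: other taxable items → 7.5% → €0.62
Bookshelf €276.92: household furniture → 9.75% + 2.5% surcharge = 12.25% → €33.92
Stainless water bottle €25.45: other taxable items → 7.5% → €1.91
Dresser €421.44: household furniture → 9.75% + 2.5% surcharge = 12.25% → €51.63
Bar stool €100.42: household furniture → 9.75% → €9.79
Action figure €28.80: toys → 9.5% → €2.74
Wall mirror €193.03: household furniture → 9.75% → €18.82
Office chair €151.40: household furniture → 9.75% → €14.76
Total tax = €4.17 + €5.60 + €7.64 + €2.28 + €0.62 + €33.92 + €1.91 + €51.63 + €9.79 + €2.74 + €18.82 + €14.76 = €153.88

€153.88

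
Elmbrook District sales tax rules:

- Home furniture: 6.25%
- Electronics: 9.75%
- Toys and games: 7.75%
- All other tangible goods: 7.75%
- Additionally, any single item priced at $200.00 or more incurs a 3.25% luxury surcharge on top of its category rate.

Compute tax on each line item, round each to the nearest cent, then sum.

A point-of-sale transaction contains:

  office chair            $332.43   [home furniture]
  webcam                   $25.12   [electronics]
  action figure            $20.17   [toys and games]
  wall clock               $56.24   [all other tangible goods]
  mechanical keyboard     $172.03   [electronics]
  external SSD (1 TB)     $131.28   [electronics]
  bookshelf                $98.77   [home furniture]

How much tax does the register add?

Office chair $332.43: home furniture → 6.25% + 3.25% surcharge = 9.5% → $31.58
Webcam $25.12: electronics → 9.75% → $2.45
Action figure $20.17: toys and games → 7.75% → $1.56
Wall clock $56.24: all other tangible goods → 7.75% → $4.36
Mechanical keyboard $172.03: electronics → 9.75% → $16.77
External SSD (1 TB) $131.28: electronics → 9.75% → $12.80
Bookshelf $98.77: home furniture → 6.25% → $6.17
Total tax = $31.58 + $2.45 + $1.56 + $4.36 + $16.77 + $12.80 + $6.17 = $75.69

$75.69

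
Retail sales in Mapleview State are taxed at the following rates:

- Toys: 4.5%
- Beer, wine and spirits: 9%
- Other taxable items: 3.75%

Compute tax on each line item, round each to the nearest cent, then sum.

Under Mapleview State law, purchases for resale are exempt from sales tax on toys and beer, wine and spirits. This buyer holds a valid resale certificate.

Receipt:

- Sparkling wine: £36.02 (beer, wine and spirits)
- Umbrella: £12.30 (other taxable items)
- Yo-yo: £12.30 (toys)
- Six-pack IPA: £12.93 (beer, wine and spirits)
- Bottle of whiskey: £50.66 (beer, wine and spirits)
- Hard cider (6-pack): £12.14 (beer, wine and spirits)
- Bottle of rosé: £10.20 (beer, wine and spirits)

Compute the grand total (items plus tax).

Sparkling wine £36.02: beer, wine and spirits, buyer-exempt → 0% → £0.00
Umbrella £12.30: other taxable items → 3.75% → £0.46
Yo-yo £12.30: toys, buyer-exempt → 0% → £0.00
Six-pack IPA £12.93: beer, wine and spirits, buyer-exempt → 0% → £0.00
Bottle of whiskey £50.66: beer, wine and spirits, buyer-exempt → 0% → £0.00
Hard cider (6-pack) £12.14: beer, wine and spirits, buyer-exempt → 0% → £0.00
Bottle of rosé £10.20: beer, wine and spirits, buyer-exempt → 0% → £0.00
Subtotal = £146.55; tax = £0.46; total due = £147.01

£147.01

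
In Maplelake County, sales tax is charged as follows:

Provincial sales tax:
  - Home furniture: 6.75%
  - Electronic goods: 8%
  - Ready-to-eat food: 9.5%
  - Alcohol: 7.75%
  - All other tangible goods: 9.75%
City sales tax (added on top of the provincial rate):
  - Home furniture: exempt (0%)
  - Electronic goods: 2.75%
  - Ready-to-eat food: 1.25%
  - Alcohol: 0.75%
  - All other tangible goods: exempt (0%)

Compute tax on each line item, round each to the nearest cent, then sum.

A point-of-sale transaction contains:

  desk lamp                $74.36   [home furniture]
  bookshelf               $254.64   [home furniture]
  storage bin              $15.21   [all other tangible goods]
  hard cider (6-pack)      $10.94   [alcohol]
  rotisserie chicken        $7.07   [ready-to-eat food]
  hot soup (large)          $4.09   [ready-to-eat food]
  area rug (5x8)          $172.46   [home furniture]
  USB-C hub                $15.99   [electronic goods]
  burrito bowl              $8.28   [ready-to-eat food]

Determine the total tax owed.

Desk lamp $74.36: home furniture → 6.75% + 0% city = 6.75% → $5.02
Bookshelf $254.64: home furniture → 6.75% + 0% city = 6.75% → $17.19
Storage bin $15.21: all other tangible goods → 9.75% + 0% city = 9.75% → $1.48
Hard cider (6-pack) $10.94: alcohol → 7.75% + 0.75% city = 8.5% → $0.93
Rotisserie chicken $7.07: ready-to-eat food → 9.5% + 1.25% city = 10.75% → $0.76
Hot soup (large) $4.09: ready-to-eat food → 9.5% + 1.25% city = 10.75% → $0.44
Area rug (5x8) $172.46: home furniture → 6.75% + 0% city = 6.75% → $11.64
USB-C hub $15.99: electronic goods → 8% + 2.75% city = 10.75% → $1.72
Burrito bowl $8.28: ready-to-eat food → 9.5% + 1.25% city = 10.75% → $0.89
Total tax = $5.02 + $17.19 + $1.48 + $0.93 + $0.76 + $0.44 + $11.64 + $1.72 + $0.89 = $40.07

$40.07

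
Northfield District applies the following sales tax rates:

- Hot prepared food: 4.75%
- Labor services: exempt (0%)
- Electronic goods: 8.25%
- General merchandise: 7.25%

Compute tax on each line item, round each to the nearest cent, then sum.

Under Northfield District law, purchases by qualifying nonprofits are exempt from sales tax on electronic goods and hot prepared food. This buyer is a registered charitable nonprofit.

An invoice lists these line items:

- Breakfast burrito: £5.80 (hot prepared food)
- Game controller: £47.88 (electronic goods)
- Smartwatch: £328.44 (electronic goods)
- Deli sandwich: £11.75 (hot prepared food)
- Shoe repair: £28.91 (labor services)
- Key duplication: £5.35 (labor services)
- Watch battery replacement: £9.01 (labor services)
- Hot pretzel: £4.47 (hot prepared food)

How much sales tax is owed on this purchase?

£0.00

Breakfast burrito £5.80: hot prepared food, buyer-exempt → 0% → £0.00
Game controller £47.88: electronic goods, buyer-exempt → 0% → £0.00
Smartwatch £328.44: electronic goods, buyer-exempt → 0% → £0.00
Deli sandwich £11.75: hot prepared food, buyer-exempt → 0% → £0.00
Shoe repair £28.91: labor services → 0% → £0.00
Key duplication £5.35: labor services → 0% → £0.00
Watch battery replacement £9.01: labor services → 0% → £0.00
Hot pretzel £4.47: hot prepared food, buyer-exempt → 0% → £0.00
Total tax = £0.00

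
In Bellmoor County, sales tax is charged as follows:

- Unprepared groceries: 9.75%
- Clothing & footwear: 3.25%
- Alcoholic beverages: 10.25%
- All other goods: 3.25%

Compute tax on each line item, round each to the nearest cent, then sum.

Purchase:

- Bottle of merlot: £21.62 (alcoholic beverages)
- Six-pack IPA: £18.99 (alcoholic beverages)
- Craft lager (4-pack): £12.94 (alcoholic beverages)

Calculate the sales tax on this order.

£5.50

Bottle of merlot £21.62: alcoholic beverages → 10.25% → £2.22
Six-pack IPA £18.99: alcoholic beverages → 10.25% → £1.95
Craft lager (4-pack) £12.94: alcoholic beverages → 10.25% → £1.33
Total tax = £2.22 + £1.95 + £1.33 = £5.50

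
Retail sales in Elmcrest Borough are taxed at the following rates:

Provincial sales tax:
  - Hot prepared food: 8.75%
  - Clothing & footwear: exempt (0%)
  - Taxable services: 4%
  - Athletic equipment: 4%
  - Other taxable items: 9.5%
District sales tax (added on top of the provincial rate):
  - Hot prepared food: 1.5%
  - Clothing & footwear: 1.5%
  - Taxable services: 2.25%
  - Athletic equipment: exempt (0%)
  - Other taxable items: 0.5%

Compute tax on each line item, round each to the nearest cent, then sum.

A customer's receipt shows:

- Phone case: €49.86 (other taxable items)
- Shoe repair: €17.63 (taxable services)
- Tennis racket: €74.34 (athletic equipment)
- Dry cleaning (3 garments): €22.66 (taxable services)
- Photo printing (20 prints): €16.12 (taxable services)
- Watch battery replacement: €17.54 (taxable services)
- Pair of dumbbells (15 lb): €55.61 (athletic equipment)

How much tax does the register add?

Phone case €49.86: other taxable items → 9.5% + 0.5% district = 10% → €4.99
Shoe repair €17.63: taxable services → 4% + 2.25% district = 6.25% → €1.10
Tennis racket €74.34: athletic equipment → 4% + 0% district = 4% → €2.97
Dry cleaning (3 garments) €22.66: taxable services → 4% + 2.25% district = 6.25% → €1.42
Photo printing (20 prints) €16.12: taxable services → 4% + 2.25% district = 6.25% → €1.01
Watch battery replacement €17.54: taxable services → 4% + 2.25% district = 6.25% → €1.10
Pair of dumbbells (15 lb) €55.61: athletic equipment → 4% + 0% district = 4% → €2.22
Total tax = €4.99 + €1.10 + €2.97 + €1.42 + €1.01 + €1.10 + €2.22 = €14.81

€14.81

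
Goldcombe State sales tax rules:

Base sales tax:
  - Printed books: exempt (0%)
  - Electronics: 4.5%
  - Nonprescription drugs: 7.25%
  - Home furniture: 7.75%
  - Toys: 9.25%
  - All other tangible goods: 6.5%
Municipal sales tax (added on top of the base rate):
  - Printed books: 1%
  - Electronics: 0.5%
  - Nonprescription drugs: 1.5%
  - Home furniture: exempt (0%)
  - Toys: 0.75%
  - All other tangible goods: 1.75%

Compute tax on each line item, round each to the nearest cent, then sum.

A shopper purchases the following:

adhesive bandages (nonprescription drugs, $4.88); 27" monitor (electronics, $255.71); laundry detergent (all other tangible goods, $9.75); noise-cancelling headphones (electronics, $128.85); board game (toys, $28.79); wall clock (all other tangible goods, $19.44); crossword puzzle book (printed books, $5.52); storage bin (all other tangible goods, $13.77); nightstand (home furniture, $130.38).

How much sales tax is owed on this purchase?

$36.24

Adhesive bandages $4.88: nonprescription drugs → 7.25% + 1.5% municipal = 8.75% → $0.43
27" monitor $255.71: electronics → 4.5% + 0.5% municipal = 5% → $12.79
Laundry detergent $9.75: all other tangible goods → 6.5% + 1.75% municipal = 8.25% → $0.80
Noise-cancelling headphones $128.85: electronics → 4.5% + 0.5% municipal = 5% → $6.44
Board game $28.79: toys → 9.25% + 0.75% municipal = 10% → $2.88
Wall clock $19.44: all other tangible goods → 6.5% + 1.75% municipal = 8.25% → $1.60
Crossword puzzle book $5.52: printed books → 0% + 1% municipal = 1% → $0.06
Storage bin $13.77: all other tangible goods → 6.5% + 1.75% municipal = 8.25% → $1.14
Nightstand $130.38: home furniture → 7.75% + 0% municipal = 7.75% → $10.10
Total tax = $0.43 + $12.79 + $0.80 + $6.44 + $2.88 + $1.60 + $0.06 + $1.14 + $10.10 = $36.24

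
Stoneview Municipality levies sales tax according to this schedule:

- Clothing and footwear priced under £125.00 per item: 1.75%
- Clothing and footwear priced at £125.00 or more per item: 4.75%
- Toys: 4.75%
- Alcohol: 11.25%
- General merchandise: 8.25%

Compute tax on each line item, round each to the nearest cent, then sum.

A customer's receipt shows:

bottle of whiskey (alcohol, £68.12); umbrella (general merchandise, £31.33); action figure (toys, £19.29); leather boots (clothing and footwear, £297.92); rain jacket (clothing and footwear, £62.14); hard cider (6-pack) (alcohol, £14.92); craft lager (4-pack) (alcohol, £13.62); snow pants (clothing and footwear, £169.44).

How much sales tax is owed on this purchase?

Bottle of whiskey £68.12: alcohol → 11.25% → £7.66
Umbrella £31.33: general merchandise → 8.25% → £2.58
Action figure £19.29: toys → 4.75% → £0.92
Leather boots £297.92: clothing and footwear, £125.00 or more → 4.75% → £14.15
Rain jacket £62.14: clothing and footwear, under £125.00 → 1.75% → £1.09
Hard cider (6-pack) £14.92: alcohol → 11.25% → £1.68
Craft lager (4-pack) £13.62: alcohol → 11.25% → £1.53
Snow pants £169.44: clothing and footwear, £125.00 or more → 4.75% → £8.05
Total tax = £7.66 + £2.58 + £0.92 + £14.15 + £1.09 + £1.68 + £1.53 + £8.05 = £37.66

£37.66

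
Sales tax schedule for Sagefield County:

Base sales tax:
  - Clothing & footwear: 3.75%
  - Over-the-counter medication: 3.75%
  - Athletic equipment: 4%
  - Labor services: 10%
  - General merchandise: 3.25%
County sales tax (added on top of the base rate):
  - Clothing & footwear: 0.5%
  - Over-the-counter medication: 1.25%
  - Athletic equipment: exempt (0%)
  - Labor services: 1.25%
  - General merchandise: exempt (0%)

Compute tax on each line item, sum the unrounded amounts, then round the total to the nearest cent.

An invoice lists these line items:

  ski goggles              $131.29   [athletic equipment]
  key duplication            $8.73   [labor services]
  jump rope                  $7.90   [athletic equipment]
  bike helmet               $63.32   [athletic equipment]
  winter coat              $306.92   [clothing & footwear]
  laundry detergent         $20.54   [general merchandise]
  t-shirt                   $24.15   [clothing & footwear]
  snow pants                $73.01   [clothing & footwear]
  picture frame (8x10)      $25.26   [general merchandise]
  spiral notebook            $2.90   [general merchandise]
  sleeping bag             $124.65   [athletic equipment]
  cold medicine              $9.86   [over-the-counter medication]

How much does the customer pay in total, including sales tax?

Ski goggles $131.29: athletic equipment → 4% + 0% county = 4% → $5.2516
Key duplication $8.73: labor services → 10% + 1.25% county = 11.25% → $0.982125
Jump rope $7.90: athletic equipment → 4% + 0% county = 4% → $0.316
Bike helmet $63.32: athletic equipment → 4% + 0% county = 4% → $2.5328
Winter coat $306.92: clothing & footwear → 3.75% + 0.5% county = 4.25% → $13.0441
Laundry detergent $20.54: general merchandise → 3.25% + 0% county = 3.25% → $0.66755
T-shirt $24.15: clothing & footwear → 3.75% + 0.5% county = 4.25% → $1.026375
Snow pants $73.01: clothing & footwear → 3.75% + 0.5% county = 4.25% → $3.102925
Picture frame (8x10) $25.26: general merchandise → 3.25% + 0% county = 3.25% → $0.82095
Spiral notebook $2.90: general merchandise → 3.25% + 0% county = 3.25% → $0.09425
Sleeping bag $124.65: athletic equipment → 4% + 0% county = 4% → $4.986
Cold medicine $9.86: over-the-counter medication → 3.75% + 1.25% county = 5% → $0.493
Subtotal = $798.53; unrounded tax = $33.317675 → $33.32; total due = $831.85

$831.85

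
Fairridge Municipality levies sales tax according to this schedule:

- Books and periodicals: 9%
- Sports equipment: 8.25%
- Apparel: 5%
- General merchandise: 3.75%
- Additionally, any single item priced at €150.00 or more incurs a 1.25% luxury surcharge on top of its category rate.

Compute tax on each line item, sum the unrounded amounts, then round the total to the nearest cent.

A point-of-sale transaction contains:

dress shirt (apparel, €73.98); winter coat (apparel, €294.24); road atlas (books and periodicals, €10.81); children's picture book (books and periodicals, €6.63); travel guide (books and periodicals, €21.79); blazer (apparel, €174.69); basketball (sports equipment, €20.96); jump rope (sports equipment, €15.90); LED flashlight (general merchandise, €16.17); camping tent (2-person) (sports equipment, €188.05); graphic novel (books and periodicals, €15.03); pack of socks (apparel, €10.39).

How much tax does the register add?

Dress shirt €73.98: apparel → 5% → €3.699
Winter coat €294.24: apparel → 5% + 1.25% surcharge = 6.25% → €18.39
Road atlas €10.81: books and periodicals → 9% → €0.9729
Children's picture book €6.63: books and periodicals → 9% → €0.5967
Travel guide €21.79: books and periodicals → 9% → €1.9611
Blazer €174.69: apparel → 5% + 1.25% surcharge = 6.25% → €10.918125
Basketball €20.96: sports equipment → 8.25% → €1.7292
Jump rope €15.90: sports equipment → 8.25% → €1.31175
LED flashlight €16.17: general merchandise → 3.75% → €0.606375
Camping tent (2-person) €188.05: sports equipment → 8.25% + 1.25% surcharge = 9.5% → €17.86475
Graphic novel €15.03: books and periodicals → 9% → €1.3527
Pack of socks €10.39: apparel → 5% → €0.5195
Unrounded tax sum = €59.9221 → €59.92

€59.92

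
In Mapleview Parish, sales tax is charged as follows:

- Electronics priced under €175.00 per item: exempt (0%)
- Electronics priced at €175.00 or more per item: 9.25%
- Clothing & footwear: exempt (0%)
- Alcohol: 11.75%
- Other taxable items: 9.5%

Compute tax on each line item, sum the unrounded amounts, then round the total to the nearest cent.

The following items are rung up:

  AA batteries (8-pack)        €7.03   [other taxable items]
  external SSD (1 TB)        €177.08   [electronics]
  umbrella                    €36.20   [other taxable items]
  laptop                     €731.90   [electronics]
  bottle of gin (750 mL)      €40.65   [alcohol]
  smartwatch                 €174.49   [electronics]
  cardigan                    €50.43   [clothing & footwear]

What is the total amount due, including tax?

AA batteries (8-pack) €7.03: other taxable items → 9.5% → €0.66785
External SSD (1 TB) €177.08: electronics, €175.00 or more → 9.25% → €16.3799
Umbrella €36.20: other taxable items → 9.5% → €3.439
Laptop €731.90: electronics, €175.00 or more → 9.25% → €67.70075
Bottle of gin (750 mL) €40.65: alcohol → 11.75% → €4.776375
Smartwatch €174.49: electronics, under €175.00 → 0% → €0.00
Cardigan €50.43: clothing & footwear → 0% → €0.00
Subtotal = €1217.78; unrounded tax = €92.963875 → €92.96; total due = €1310.74

€1310.74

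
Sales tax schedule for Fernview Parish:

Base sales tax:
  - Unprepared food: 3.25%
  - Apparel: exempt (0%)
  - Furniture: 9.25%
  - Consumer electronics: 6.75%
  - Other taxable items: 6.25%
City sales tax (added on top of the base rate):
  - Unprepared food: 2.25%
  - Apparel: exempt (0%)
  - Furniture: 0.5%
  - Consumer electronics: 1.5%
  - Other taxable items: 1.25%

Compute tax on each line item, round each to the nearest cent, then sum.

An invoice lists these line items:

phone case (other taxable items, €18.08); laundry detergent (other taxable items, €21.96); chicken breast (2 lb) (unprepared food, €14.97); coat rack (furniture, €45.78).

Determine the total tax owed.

Phone case €18.08: other taxable items → 6.25% + 1.25% city = 7.5% → €1.36
Laundry detergent €21.96: other taxable items → 6.25% + 1.25% city = 7.5% → €1.65
Chicken breast (2 lb) €14.97: unprepared food → 3.25% + 2.25% city = 5.5% → €0.82
Coat rack €45.78: furniture → 9.25% + 0.5% city = 9.75% → €4.46
Total tax = €1.36 + €1.65 + €0.82 + €4.46 = €8.29

€8.29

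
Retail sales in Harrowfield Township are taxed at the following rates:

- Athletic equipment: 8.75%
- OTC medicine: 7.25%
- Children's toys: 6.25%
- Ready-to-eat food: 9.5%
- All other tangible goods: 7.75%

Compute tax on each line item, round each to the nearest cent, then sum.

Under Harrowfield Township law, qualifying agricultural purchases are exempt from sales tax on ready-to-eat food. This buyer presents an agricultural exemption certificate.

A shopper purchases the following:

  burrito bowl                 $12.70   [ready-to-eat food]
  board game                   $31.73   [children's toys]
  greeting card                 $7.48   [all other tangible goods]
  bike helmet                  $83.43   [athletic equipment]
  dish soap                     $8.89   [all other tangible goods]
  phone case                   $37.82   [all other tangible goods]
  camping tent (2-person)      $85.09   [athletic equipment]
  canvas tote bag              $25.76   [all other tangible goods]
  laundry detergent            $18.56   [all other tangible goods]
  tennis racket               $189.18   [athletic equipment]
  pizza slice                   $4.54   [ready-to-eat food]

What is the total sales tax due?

$40.92

Burrito bowl $12.70: ready-to-eat food, buyer-exempt → 0% → $0.00
Board game $31.73: children's toys → 6.25% → $1.98
Greeting card $7.48: all other tangible goods → 7.75% → $0.58
Bike helmet $83.43: athletic equipment → 8.75% → $7.30
Dish soap $8.89: all other tangible goods → 7.75% → $0.69
Phone case $37.82: all other tangible goods → 7.75% → $2.93
Camping tent (2-person) $85.09: athletic equipment → 8.75% → $7.45
Canvas tote bag $25.76: all other tangible goods → 7.75% → $2.00
Laundry detergent $18.56: all other tangible goods → 7.75% → $1.44
Tennis racket $189.18: athletic equipment → 8.75% → $16.55
Pizza slice $4.54: ready-to-eat food, buyer-exempt → 0% → $0.00
Total tax = $1.98 + $0.58 + $7.30 + $0.69 + $2.93 + $7.45 + $2.00 + $1.44 + $16.55 = $40.92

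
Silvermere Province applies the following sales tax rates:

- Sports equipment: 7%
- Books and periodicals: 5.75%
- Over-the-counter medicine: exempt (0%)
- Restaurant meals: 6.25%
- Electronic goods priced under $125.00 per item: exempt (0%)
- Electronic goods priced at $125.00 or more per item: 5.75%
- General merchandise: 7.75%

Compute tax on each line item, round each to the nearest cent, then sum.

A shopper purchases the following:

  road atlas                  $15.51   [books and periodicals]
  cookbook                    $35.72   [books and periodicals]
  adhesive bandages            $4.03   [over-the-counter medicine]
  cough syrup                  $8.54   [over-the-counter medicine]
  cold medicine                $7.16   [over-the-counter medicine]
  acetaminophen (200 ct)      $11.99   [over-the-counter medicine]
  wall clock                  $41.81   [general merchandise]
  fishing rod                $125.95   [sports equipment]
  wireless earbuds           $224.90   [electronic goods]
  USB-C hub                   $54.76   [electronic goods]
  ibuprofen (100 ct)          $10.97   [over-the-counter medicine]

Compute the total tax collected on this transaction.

Road atlas $15.51: books and periodicals → 5.75% → $0.89
Cookbook $35.72: books and periodicals → 5.75% → $2.05
Adhesive bandages $4.03: over-the-counter medicine → 0% → $0.00
Cough syrup $8.54: over-the-counter medicine → 0% → $0.00
Cold medicine $7.16: over-the-counter medicine → 0% → $0.00
Acetaminophen (200 ct) $11.99: over-the-counter medicine → 0% → $0.00
Wall clock $41.81: general merchandise → 7.75% → $3.24
Fishing rod $125.95: sports equipment → 7% → $8.82
Wireless earbuds $224.90: electronic goods, $125.00 or more → 5.75% → $12.93
USB-C hub $54.76: electronic goods, under $125.00 → 0% → $0.00
Ibuprofen (100 ct) $10.97: over-the-counter medicine → 0% → $0.00
Total tax = $0.89 + $2.05 + $3.24 + $8.82 + $12.93 = $27.93

$27.93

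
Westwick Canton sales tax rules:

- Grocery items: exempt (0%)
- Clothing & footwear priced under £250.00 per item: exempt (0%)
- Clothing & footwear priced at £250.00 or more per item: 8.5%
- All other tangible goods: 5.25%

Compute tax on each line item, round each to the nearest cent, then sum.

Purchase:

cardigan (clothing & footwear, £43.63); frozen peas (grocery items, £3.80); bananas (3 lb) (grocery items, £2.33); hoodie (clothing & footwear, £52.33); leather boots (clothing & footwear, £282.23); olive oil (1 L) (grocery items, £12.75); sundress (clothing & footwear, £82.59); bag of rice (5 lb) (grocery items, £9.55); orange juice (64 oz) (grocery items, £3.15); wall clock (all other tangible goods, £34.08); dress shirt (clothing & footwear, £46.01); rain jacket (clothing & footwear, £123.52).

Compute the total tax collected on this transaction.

Cardigan £43.63: clothing & footwear, under £250.00 → 0% → £0.00
Frozen peas £3.80: grocery items → 0% → £0.00
Bananas (3 lb) £2.33: grocery items → 0% → £0.00
Hoodie £52.33: clothing & footwear, under £250.00 → 0% → £0.00
Leather boots £282.23: clothing & footwear, £250.00 or more → 8.5% → £23.99
Olive oil (1 L) £12.75: grocery items → 0% → £0.00
Sundress £82.59: clothing & footwear, under £250.00 → 0% → £0.00
Bag of rice (5 lb) £9.55: grocery items → 0% → £0.00
Orange juice (64 oz) £3.15: grocery items → 0% → £0.00
Wall clock £34.08: all other tangible goods → 5.25% → £1.79
Dress shirt £46.01: clothing & footwear, under £250.00 → 0% → £0.00
Rain jacket £123.52: clothing & footwear, under £250.00 → 0% → £0.00
Total tax = £23.99 + £1.79 = £25.78

£25.78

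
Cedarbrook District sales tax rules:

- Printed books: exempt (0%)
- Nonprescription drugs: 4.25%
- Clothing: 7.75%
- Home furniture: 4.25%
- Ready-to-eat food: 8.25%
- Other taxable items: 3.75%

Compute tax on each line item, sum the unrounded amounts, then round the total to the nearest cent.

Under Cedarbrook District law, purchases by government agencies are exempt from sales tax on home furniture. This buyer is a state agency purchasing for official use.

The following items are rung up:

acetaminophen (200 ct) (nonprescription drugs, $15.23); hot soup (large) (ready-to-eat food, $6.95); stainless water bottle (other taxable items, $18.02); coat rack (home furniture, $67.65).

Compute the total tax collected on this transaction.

$1.90

Acetaminophen (200 ct) $15.23: nonprescription drugs → 4.25% → $0.647275
Hot soup (large) $6.95: ready-to-eat food → 8.25% → $0.573375
Stainless water bottle $18.02: other taxable items → 3.75% → $0.67575
Coat rack $67.65: home furniture, buyer-exempt → 0% → $0.00
Unrounded tax sum = $1.8964 → $1.90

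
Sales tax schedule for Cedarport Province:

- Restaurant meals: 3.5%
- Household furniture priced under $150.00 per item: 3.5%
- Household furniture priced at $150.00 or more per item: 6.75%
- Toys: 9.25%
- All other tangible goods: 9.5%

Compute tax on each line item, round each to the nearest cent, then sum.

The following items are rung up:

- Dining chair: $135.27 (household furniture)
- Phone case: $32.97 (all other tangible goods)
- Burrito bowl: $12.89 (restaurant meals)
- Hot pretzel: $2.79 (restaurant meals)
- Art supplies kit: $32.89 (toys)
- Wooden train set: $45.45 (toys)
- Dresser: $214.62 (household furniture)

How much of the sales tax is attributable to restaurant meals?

$0.55

Burrito bowl $12.89: restaurant meals → 3.5% → $0.45
Hot pretzel $2.79: restaurant meals → 3.5% → $0.10
Tax on restaurant meals = $0.45 + $0.10 = $0.55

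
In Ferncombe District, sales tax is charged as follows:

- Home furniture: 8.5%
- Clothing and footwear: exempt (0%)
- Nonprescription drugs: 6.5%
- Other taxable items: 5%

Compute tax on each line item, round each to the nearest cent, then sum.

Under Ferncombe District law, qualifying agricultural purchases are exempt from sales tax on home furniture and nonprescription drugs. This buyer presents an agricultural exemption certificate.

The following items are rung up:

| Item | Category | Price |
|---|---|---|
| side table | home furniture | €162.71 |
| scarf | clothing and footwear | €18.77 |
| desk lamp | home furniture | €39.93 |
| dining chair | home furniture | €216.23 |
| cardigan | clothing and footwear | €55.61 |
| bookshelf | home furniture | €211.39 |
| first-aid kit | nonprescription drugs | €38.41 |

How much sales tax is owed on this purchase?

Side table €162.71: home furniture, buyer-exempt → 0% → €0.00
Scarf €18.77: clothing and footwear → 0% → €0.00
Desk lamp €39.93: home furniture, buyer-exempt → 0% → €0.00
Dining chair €216.23: home furniture, buyer-exempt → 0% → €0.00
Cardigan €55.61: clothing and footwear → 0% → €0.00
Bookshelf €211.39: home furniture, buyer-exempt → 0% → €0.00
First-aid kit €38.41: nonprescription drugs, buyer-exempt → 0% → €0.00
Total tax = €0.00

€0.00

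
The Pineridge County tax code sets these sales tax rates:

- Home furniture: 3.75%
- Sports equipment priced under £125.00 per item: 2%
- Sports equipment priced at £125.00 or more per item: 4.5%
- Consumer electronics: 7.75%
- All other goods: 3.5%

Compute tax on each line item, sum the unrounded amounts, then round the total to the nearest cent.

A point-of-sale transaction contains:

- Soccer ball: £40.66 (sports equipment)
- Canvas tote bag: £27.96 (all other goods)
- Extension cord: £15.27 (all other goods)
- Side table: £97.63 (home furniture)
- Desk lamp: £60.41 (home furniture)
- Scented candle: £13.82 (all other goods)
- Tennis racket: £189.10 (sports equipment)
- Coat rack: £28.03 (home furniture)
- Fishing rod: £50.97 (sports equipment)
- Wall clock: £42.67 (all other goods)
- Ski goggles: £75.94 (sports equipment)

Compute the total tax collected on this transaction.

£22.33

Soccer ball £40.66: sports equipment, under £125.00 → 2% → £0.8132
Canvas tote bag £27.96: all other goods → 3.5% → £0.9786
Extension cord £15.27: all other goods → 3.5% → £0.53445
Side table £97.63: home furniture → 3.75% → £3.661125
Desk lamp £60.41: home furniture → 3.75% → £2.265375
Scented candle £13.82: all other goods → 3.5% → £0.4837
Tennis racket £189.10: sports equipment, £125.00 or more → 4.5% → £8.5095
Coat rack £28.03: home furniture → 3.75% → £1.051125
Fishing rod £50.97: sports equipment, under £125.00 → 2% → £1.0194
Wall clock £42.67: all other goods → 3.5% → £1.49345
Ski goggles £75.94: sports equipment, under £125.00 → 2% → £1.5188
Unrounded tax sum = £22.328725 → £22.33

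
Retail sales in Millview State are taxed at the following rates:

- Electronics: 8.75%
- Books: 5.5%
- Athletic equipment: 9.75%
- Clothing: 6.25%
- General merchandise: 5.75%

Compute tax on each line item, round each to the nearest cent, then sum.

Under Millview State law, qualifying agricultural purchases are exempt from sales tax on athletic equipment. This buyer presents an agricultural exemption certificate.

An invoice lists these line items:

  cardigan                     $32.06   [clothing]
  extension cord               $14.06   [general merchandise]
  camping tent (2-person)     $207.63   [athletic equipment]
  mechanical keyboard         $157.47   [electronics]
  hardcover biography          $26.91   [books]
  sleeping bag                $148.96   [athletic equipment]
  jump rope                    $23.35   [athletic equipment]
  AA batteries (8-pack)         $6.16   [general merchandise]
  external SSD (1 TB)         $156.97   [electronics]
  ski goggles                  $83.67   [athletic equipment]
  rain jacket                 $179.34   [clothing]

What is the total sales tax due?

$43.36

Cardigan $32.06: clothing → 6.25% → $2.00
Extension cord $14.06: general merchandise → 5.75% → $0.81
Camping tent (2-person) $207.63: athletic equipment, buyer-exempt → 0% → $0.00
Mechanical keyboard $157.47: electronics → 8.75% → $13.78
Hardcover biography $26.91: books → 5.5% → $1.48
Sleeping bag $148.96: athletic equipment, buyer-exempt → 0% → $0.00
Jump rope $23.35: athletic equipment, buyer-exempt → 0% → $0.00
AA batteries (8-pack) $6.16: general merchandise → 5.75% → $0.35
External SSD (1 TB) $156.97: electronics → 8.75% → $13.73
Ski goggles $83.67: athletic equipment, buyer-exempt → 0% → $0.00
Rain jacket $179.34: clothing → 6.25% → $11.21
Total tax = $2.00 + $0.81 + $13.78 + $1.48 + $0.35 + $13.73 + $11.21 = $43.36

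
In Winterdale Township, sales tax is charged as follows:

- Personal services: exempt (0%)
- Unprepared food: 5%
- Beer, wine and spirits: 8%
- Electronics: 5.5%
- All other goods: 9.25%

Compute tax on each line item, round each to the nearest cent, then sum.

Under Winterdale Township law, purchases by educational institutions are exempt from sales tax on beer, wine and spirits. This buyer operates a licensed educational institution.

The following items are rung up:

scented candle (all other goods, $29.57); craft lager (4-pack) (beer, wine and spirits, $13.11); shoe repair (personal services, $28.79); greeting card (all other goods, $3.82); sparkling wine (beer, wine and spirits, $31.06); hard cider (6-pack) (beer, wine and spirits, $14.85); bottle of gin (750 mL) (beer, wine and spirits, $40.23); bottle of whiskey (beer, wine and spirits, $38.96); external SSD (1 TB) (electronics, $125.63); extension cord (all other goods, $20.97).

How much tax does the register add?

Scented candle $29.57: all other goods → 9.25% → $2.74
Craft lager (4-pack) $13.11: beer, wine and spirits, buyer-exempt → 0% → $0.00
Shoe repair $28.79: personal services → 0% → $0.00
Greeting card $3.82: all other goods → 9.25% → $0.35
Sparkling wine $31.06: beer, wine and spirits, buyer-exempt → 0% → $0.00
Hard cider (6-pack) $14.85: beer, wine and spirits, buyer-exempt → 0% → $0.00
Bottle of gin (750 mL) $40.23: beer, wine and spirits, buyer-exempt → 0% → $0.00
Bottle of whiskey $38.96: beer, wine and spirits, buyer-exempt → 0% → $0.00
External SSD (1 TB) $125.63: electronics → 5.5% → $6.91
Extension cord $20.97: all other goods → 9.25% → $1.94
Total tax = $2.74 + $0.35 + $6.91 + $1.94 = $11.94

$11.94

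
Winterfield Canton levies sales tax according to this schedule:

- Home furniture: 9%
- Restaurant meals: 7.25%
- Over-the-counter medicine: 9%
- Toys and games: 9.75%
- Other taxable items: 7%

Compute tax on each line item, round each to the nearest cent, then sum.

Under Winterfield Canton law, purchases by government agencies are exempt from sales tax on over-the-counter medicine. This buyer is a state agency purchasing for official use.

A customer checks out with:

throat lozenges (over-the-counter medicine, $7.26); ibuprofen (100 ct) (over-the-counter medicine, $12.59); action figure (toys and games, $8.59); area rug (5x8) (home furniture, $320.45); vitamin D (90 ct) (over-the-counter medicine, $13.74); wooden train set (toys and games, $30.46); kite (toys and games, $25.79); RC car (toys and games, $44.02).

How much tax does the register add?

Throat lozenges $7.26: over-the-counter medicine, buyer-exempt → 0% → $0.00
Ibuprofen (100 ct) $12.59: over-the-counter medicine, buyer-exempt → 0% → $0.00
Action figure $8.59: toys and games → 9.75% → $0.84
Area rug (5x8) $320.45: home furniture → 9% → $28.84
Vitamin D (90 ct) $13.74: over-the-counter medicine, buyer-exempt → 0% → $0.00
Wooden train set $30.46: toys and games → 9.75% → $2.97
Kite $25.79: toys and games → 9.75% → $2.51
RC car $44.02: toys and games → 9.75% → $4.29
Total tax = $0.84 + $28.84 + $2.97 + $2.51 + $4.29 = $39.45

$39.45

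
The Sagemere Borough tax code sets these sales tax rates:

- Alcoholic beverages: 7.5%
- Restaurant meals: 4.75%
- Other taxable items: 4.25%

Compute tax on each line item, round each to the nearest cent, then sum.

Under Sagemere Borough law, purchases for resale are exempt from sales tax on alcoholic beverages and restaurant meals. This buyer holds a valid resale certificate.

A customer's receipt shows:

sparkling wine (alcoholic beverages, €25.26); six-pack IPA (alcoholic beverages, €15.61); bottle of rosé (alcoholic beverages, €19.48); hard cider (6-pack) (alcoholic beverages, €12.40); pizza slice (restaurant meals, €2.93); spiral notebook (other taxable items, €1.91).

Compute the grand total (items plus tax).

€77.67

Sparkling wine €25.26: alcoholic beverages, buyer-exempt → 0% → €0.00
Six-pack IPA €15.61: alcoholic beverages, buyer-exempt → 0% → €0.00
Bottle of rosé €19.48: alcoholic beverages, buyer-exempt → 0% → €0.00
Hard cider (6-pack) €12.40: alcoholic beverages, buyer-exempt → 0% → €0.00
Pizza slice €2.93: restaurant meals, buyer-exempt → 0% → €0.00
Spiral notebook €1.91: other taxable items → 4.25% → €0.08
Subtotal = €77.59; tax = €0.08; total due = €77.67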